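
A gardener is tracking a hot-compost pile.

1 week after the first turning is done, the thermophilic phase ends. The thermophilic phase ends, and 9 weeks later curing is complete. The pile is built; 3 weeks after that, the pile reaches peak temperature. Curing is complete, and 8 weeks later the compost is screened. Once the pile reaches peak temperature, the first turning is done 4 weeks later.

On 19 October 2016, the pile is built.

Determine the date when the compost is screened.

12 April 2017

The pile is built: Oct 19, 2016.
The pile reaches peak temperature: Oct 19, 2016 + 3 weeks = Nov 9, 2016.
The first turning is done: Nov 9, 2016 + 4 weeks = Dec 7, 2016.
The thermophilic phase ends: Dec 7, 2016 + 1 week = Dec 14, 2016.
Curing is complete: Dec 14, 2016 + 9 weeks = Feb 15, 2017.
The compost is screened: Feb 15, 2017 + 8 weeks = Apr 12, 2017.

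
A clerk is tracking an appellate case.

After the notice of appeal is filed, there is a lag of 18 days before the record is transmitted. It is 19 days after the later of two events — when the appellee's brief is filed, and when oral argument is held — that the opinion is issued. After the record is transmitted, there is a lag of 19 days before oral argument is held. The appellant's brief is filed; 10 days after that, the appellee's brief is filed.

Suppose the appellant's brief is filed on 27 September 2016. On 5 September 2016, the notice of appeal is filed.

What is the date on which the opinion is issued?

The appellant's brief is filed: Sep 27, 2016.
The appellee's brief is filed: Sep 27, 2016 + 10 days = Oct 7, 2016.
The notice of appeal is filed: Sep 5, 2016.
The record is transmitted: Sep 5, 2016 + 18 days = Sep 23, 2016.
Oral argument is held: Sep 23, 2016 + 19 days = Oct 12, 2016.
Both prerequisites met — the appellee's brief is filed (Oct 7, 2016), oral argument is held (Oct 12, 2016); the later is Oct 12, 2016.
The opinion is issued: Oct 12, 2016 + 19 days = Oct 31, 2016.

31 October 2016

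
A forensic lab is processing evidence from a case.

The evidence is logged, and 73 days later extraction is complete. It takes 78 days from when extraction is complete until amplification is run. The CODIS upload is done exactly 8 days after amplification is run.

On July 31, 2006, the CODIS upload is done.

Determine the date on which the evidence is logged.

The CODIS upload is done: Jul 31, 2006.
Amplification is run: Jul 31, 2006 − 8 days = Jul 23, 2006.
Extraction is complete: Jul 23, 2006 − 78 days = May 6, 2006.
The evidence is logged: May 6, 2006 − 73 days = Feb 22, 2006.

February 22, 2006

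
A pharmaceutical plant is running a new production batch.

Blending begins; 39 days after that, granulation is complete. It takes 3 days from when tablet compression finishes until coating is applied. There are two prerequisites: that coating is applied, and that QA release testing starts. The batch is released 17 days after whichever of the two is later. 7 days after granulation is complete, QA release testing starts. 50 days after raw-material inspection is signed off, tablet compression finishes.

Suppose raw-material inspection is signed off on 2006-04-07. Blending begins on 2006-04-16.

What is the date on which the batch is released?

2006-06-18

Raw-material inspection is signed off: Apr 7, 2006.
Tablet compression finishes: Apr 7, 2006 + 50 days = May 27, 2006.
Coating is applied: May 27, 2006 + 3 days = May 30, 2006.
Blending begins: Apr 16, 2006.
Granulation is complete: Apr 16, 2006 + 39 days = May 25, 2006.
QA release testing starts: May 25, 2006 + 7 days = Jun 1, 2006.
Both prerequisites met — coating is applied (May 30, 2006), QA release testing starts (Jun 1, 2006); the later is Jun 1, 2006.
The batch is released: Jun 1, 2006 + 17 days = Jun 18, 2006.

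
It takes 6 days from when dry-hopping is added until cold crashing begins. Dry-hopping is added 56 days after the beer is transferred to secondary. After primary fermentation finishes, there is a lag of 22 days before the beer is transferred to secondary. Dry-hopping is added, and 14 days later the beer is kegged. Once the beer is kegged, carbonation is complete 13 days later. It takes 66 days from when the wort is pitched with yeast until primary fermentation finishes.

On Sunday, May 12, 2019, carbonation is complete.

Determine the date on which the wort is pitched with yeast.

Carbonation is complete: May 12, 2019.
The beer is kegged: May 12, 2019 − 13 days = Apr 29, 2019.
Dry-hopping is added: Apr 29, 2019 − 14 days = Apr 15, 2019.
The beer is transferred to secondary: Apr 15, 2019 − 56 days = Feb 18, 2019.
Primary fermentation finishes: Feb 18, 2019 − 22 days = Jan 27, 2019.
The wort is pitched with yeast: Jan 27, 2019 − 66 days = Nov 22, 2018.

Thursday, November 22, 2018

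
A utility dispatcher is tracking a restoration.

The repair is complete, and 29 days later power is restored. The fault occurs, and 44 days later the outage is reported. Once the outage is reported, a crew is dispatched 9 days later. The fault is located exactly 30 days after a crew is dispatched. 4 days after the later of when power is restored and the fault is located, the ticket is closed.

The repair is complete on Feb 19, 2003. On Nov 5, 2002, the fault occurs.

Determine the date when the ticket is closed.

Mar 24, 2003

The repair is complete: Feb 19, 2003.
Power is restored: Feb 19, 2003 + 29 days = Mar 20, 2003.
The fault occurs: Nov 5, 2002.
The outage is reported: Nov 5, 2002 + 44 days = Dec 19, 2002.
A crew is dispatched: Dec 19, 2002 + 9 days = Dec 28, 2002.
The fault is located: Dec 28, 2002 + 30 days = Jan 27, 2003.
Both prerequisites met — power is restored (Mar 20, 2003), the fault is located (Jan 27, 2003); the later is Mar 20, 2003.
The ticket is closed: Mar 20, 2003 + 4 days = Mar 24, 2003.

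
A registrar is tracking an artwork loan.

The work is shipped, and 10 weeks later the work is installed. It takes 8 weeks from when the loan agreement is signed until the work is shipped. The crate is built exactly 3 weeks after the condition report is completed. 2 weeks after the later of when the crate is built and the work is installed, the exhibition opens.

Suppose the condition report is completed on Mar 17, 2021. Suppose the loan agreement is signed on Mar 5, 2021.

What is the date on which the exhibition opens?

Jul 23, 2021

The condition report is completed: Mar 17, 2021.
The crate is built: Mar 17, 2021 + 3 weeks = Apr 7, 2021.
The loan agreement is signed: Mar 5, 2021.
The work is shipped: Mar 5, 2021 + 8 weeks = Apr 30, 2021.
The work is installed: Apr 30, 2021 + 10 weeks = Jul 9, 2021.
Both prerequisites met — the crate is built (Apr 7, 2021), the work is installed (Jul 9, 2021); the later is Jul 9, 2021.
The exhibition opens: Jul 9, 2021 + 2 weeks = Jul 23, 2021.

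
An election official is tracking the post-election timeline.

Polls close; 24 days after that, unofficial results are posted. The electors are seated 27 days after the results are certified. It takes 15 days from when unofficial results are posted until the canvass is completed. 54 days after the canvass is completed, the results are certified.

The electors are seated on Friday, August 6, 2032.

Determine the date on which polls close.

The electors are seated: Aug 6, 2032.
The results are certified: Aug 6, 2032 − 27 days = Jul 10, 2032.
The canvass is completed: Jul 10, 2032 − 54 days = May 17, 2032.
Unofficial results are posted: May 17, 2032 − 15 days = May 2, 2032.
Polls close: May 2, 2032 − 24 days = Apr 8, 2032.

Thursday, April 8, 2032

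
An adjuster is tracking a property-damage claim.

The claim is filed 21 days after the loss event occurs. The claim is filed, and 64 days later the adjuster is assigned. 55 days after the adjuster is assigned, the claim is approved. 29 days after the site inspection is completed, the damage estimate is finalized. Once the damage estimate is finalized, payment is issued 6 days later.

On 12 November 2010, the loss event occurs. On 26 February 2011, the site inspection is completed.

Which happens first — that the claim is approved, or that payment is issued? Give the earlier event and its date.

The claim is approved — 1 April 2011

The loss event occurs: Nov 12, 2010.
The claim is filed: Nov 12, 2010 + 21 days = Dec 3, 2010.
The adjuster is assigned: Dec 3, 2010 + 64 days = Feb 5, 2011.
The claim is approved: Feb 5, 2011 + 55 days = Apr 1, 2011.
The site inspection is completed: Feb 26, 2011.
The damage estimate is finalized: Feb 26, 2011 + 29 days = Mar 27, 2011.
Payment is issued: Mar 27, 2011 + 6 days = Apr 2, 2011.
Comparing: the claim is approved on Apr 1, 2011 vs payment is issued on Apr 2, 2011. Earlier: the claim is approved.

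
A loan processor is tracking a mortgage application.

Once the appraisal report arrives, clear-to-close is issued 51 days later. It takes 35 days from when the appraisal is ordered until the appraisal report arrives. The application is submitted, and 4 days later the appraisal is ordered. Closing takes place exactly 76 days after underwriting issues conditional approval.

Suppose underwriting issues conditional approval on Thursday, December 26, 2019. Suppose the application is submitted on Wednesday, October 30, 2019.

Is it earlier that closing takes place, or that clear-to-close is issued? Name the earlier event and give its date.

Underwriting issues conditional approval: Dec 26, 2019.
Closing takes place: Dec 26, 2019 + 76 days = Mar 11, 2020.
The application is submitted: Oct 30, 2019.
The appraisal is ordered: Oct 30, 2019 + 4 days = Nov 3, 2019.
The appraisal report arrives: Nov 3, 2019 + 35 days = Dec 8, 2019.
Clear-to-close is issued: Dec 8, 2019 + 51 days = Jan 28, 2020.
Comparing: closing takes place on Mar 11, 2020 vs clear-to-close is issued on Jan 28, 2020. Earlier: clear-to-close is issued.

Clear-to-close is issued — Tuesday, January 28, 2020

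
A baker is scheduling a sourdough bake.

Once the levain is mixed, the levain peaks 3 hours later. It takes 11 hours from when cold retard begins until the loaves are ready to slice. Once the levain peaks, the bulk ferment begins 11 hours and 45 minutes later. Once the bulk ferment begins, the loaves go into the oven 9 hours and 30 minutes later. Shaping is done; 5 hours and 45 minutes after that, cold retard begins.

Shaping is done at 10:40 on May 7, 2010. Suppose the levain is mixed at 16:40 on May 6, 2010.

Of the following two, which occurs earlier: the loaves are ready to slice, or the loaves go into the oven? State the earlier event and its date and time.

Shaping is done: 10:40 May 7, 2010.
Cold retard begins: 10:40 May 7, 2010 + 5h45m = 16:25 May 7, 2010.
The loaves are ready to slice: 16:25 May 7, 2010 + 11h = 03:25 May 8, 2010.
The levain is mixed: 16:40 May 6, 2010.
The levain peaks: 16:40 May 6, 2010 + 3h = 19:40 May 6, 2010.
The bulk ferment begins: 19:40 May 6, 2010 + 11h45m = 07:25 May 7, 2010.
The loaves go into the oven: 07:25 May 7, 2010 + 9h30m = 16:55 May 7, 2010.
Comparing: the loaves are ready to slice at 03:25 May 8, 2010 vs the loaves go into the oven at 16:55 May 7, 2010. Earlier: the loaves go into the oven.

The loaves go into the oven — 16:55 on May 7, 2010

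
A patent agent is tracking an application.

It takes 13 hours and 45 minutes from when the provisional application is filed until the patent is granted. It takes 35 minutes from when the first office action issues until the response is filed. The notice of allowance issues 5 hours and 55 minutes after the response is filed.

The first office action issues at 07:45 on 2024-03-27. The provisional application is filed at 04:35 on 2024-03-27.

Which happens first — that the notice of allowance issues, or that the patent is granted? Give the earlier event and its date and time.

The notice of allowance issues — 14:15 on 2024-03-27

The first office action issues: 07:45 Mar 27, 2024.
The response is filed: 07:45 Mar 27, 2024 + 35m = 08:20 Mar 27, 2024.
The notice of allowance issues: 08:20 Mar 27, 2024 + 5h55m = 14:15 Mar 27, 2024.
The provisional application is filed: 04:35 Mar 27, 2024.
The patent is granted: 04:35 Mar 27, 2024 + 13h45m = 18:20 Mar 27, 2024.
Comparing: the notice of allowance issues at 14:15 Mar 27, 2024 vs the patent is granted at 18:20 Mar 27, 2024. Earlier: the notice of allowance issues.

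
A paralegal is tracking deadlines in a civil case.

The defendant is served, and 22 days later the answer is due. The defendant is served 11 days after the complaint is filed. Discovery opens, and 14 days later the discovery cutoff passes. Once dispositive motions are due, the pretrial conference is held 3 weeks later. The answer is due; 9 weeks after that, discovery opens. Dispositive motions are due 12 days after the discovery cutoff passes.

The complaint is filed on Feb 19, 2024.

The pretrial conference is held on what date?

Jul 11, 2024

The complaint is filed: Feb 19, 2024.
The defendant is served: Feb 19, 2024 + 11 days = Mar 1, 2024.
The answer is due: Mar 1, 2024 + 22 days = Mar 23, 2024.
Discovery opens: Mar 23, 2024 + 9 weeks = May 25, 2024.
The discovery cutoff passes: May 25, 2024 + 14 days = Jun 8, 2024.
Dispositive motions are due: Jun 8, 2024 + 12 days = Jun 20, 2024.
The pretrial conference is held: Jun 20, 2024 + 3 weeks = Jul 11, 2024.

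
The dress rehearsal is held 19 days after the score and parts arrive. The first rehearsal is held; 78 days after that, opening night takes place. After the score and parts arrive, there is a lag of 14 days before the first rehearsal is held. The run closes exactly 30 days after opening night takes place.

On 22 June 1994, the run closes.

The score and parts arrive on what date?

The run closes: Jun 22, 1994.
Opening night takes place: Jun 22, 1994 − 30 days = May 23, 1994.
The first rehearsal is held: May 23, 1994 − 78 days = Mar 6, 1994.
The score and parts arrive: Mar 6, 1994 − 14 days = Feb 20, 1994.

20 February 1994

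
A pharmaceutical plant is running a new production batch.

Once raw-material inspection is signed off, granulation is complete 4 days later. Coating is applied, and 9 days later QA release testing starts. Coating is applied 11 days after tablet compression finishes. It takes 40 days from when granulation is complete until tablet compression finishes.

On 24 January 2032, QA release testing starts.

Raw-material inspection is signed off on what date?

21 November 2031

QA release testing starts: Jan 24, 2032.
Coating is applied: Jan 24, 2032 − 9 days = Jan 15, 2032.
Tablet compression finishes: Jan 15, 2032 − 11 days = Jan 4, 2032.
Granulation is complete: Jan 4, 2032 − 40 days = Nov 25, 2031.
Raw-material inspection is signed off: Nov 25, 2031 − 4 days = Nov 21, 2031.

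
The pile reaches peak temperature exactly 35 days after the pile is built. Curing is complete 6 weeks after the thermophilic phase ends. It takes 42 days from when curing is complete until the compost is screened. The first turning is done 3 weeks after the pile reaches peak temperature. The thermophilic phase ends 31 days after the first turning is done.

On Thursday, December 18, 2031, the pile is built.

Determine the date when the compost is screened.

Sunday, June 6, 2032

The pile is built: Dec 18, 2031.
The pile reaches peak temperature: Dec 18, 2031 + 35 days = Jan 22, 2032.
The first turning is done: Jan 22, 2032 + 3 weeks = Feb 12, 2032.
The thermophilic phase ends: Feb 12, 2032 + 31 days = Mar 14, 2032.
Curing is complete: Mar 14, 2032 + 6 weeks = Apr 25, 2032.
The compost is screened: Apr 25, 2032 + 42 days = Jun 6, 2032.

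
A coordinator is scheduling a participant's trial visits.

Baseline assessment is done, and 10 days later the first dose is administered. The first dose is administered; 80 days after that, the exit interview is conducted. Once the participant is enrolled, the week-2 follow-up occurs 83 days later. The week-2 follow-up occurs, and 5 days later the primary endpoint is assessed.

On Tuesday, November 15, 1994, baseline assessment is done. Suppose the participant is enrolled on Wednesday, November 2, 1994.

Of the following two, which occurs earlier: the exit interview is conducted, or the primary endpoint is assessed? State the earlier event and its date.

Baseline assessment is done: Nov 15, 1994.
The first dose is administered: Nov 15, 1994 + 10 days = Nov 25, 1994.
The exit interview is conducted: Nov 25, 1994 + 80 days = Feb 13, 1995.
The participant is enrolled: Nov 2, 1994.
The week-2 follow-up occurs: Nov 2, 1994 + 83 days = Jan 24, 1995.
The primary endpoint is assessed: Jan 24, 1995 + 5 days = Jan 29, 1995.
Comparing: the exit interview is conducted on Feb 13, 1995 vs the primary endpoint is assessed on Jan 29, 1995. Earlier: the primary endpoint is assessed.

The primary endpoint is assessed — Sunday, January 29, 1995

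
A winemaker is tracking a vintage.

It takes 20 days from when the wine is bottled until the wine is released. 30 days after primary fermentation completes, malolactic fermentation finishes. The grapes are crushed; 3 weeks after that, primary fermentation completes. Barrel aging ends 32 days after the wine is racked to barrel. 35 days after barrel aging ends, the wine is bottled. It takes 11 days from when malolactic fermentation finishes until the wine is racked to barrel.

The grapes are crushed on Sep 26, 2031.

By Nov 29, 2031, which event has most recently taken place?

The wine is racked to barrel

The grapes are crushed: Sep 26, 2031.
Primary fermentation completes: Sep 26, 2031 + 3 weeks = Oct 17, 2031.
Malolactic fermentation finishes: Oct 17, 2031 + 30 days = Nov 16, 2031.
The wine is racked to barrel: Nov 16, 2031 + 11 days = Nov 27, 2031.
Barrel aging ends: Nov 27, 2031 + 32 days = Dec 29, 2031.
The wine is bottled: Dec 29, 2031 + 35 days = Feb 2, 2032.
The wine is released: Feb 2, 2032 + 20 days = Feb 22, 2032.
Nov 29, 2031 falls between when the wine is racked to barrel (Nov 27, 2031) and when barrel aging ends (Dec 29, 2031).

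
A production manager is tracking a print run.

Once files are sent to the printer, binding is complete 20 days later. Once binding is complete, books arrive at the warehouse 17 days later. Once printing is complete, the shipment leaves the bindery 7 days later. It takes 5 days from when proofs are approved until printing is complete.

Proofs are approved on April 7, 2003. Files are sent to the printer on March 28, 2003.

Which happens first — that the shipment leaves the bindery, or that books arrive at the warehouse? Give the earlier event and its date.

The shipment leaves the bindery — April 19, 2003

Proofs are approved: Apr 7, 2003.
Printing is complete: Apr 7, 2003 + 5 days = Apr 12, 2003.
The shipment leaves the bindery: Apr 12, 2003 + 7 days = Apr 19, 2003.
Files are sent to the printer: Mar 28, 2003.
Binding is complete: Mar 28, 2003 + 20 days = Apr 17, 2003.
Books arrive at the warehouse: Apr 17, 2003 + 17 days = May 4, 2003.
Comparing: the shipment leaves the bindery on Apr 19, 2003 vs books arrive at the warehouse on May 4, 2003. Earlier: the shipment leaves the bindery.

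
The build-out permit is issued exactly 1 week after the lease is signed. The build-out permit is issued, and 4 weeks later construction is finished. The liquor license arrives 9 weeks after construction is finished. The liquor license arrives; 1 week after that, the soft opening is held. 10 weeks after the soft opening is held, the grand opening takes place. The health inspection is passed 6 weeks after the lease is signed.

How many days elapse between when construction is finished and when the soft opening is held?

Causal path: construction is finished → the liquor license arrives → the soft opening is held.
Total delay along the path: 9 + 1 weeks = 10 weeks = 70 days.

70 days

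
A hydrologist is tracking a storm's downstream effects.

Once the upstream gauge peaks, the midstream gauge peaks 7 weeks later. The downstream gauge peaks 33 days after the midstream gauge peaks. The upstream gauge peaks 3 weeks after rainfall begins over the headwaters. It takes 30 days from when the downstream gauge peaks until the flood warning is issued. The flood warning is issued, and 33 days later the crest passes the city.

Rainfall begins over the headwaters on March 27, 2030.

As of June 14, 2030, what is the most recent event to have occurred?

The midstream gauge peaks

Rainfall begins over the headwaters: Mar 27, 2030.
The upstream gauge peaks: Mar 27, 2030 + 3 weeks = Apr 17, 2030.
The midstream gauge peaks: Apr 17, 2030 + 7 weeks = Jun 5, 2030.
The downstream gauge peaks: Jun 5, 2030 + 33 days = Jul 8, 2030.
The flood warning is issued: Jul 8, 2030 + 30 days = Aug 7, 2030.
The crest passes the city: Aug 7, 2030 + 33 days = Sep 9, 2030.
Jun 14, 2030 falls between when the midstream gauge peaks (Jun 5, 2030) and when the downstream gauge peaks (Jul 8, 2030).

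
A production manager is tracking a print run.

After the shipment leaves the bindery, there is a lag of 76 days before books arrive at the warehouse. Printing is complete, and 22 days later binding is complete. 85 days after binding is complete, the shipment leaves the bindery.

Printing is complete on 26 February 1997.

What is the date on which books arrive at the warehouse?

Printing is complete: Feb 26, 1997.
Binding is complete: Feb 26, 1997 + 22 days = Mar 20, 1997.
The shipment leaves the bindery: Mar 20, 1997 + 85 days = Jun 13, 1997.
Books arrive at the warehouse: Jun 13, 1997 + 76 days = Aug 28, 1997.

28 August 1997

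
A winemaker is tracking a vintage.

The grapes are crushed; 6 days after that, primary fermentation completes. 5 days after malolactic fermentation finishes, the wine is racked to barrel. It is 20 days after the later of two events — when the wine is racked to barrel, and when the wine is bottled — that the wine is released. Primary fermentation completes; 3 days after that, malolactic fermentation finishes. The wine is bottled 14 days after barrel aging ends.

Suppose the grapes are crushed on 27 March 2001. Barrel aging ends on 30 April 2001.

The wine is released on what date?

3 June 2001

The grapes are crushed: Mar 27, 2001.
Primary fermentation completes: Mar 27, 2001 + 6 days = Apr 2, 2001.
Malolactic fermentation finishes: Apr 2, 2001 + 3 days = Apr 5, 2001.
The wine is racked to barrel: Apr 5, 2001 + 5 days = Apr 10, 2001.
Barrel aging ends: Apr 30, 2001.
The wine is bottled: Apr 30, 2001 + 14 days = May 14, 2001.
Both prerequisites met — the wine is racked to barrel (Apr 10, 2001), the wine is bottled (May 14, 2001); the later is May 14, 2001.
The wine is released: May 14, 2001 + 20 days = Jun 3, 2001.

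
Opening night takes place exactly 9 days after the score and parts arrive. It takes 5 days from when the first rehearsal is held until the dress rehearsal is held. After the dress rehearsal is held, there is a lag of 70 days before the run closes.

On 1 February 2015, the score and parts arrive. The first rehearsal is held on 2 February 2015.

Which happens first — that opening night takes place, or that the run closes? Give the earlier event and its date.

Opening night takes place — 10 February 2015

The score and parts arrive: Feb 1, 2015.
Opening night takes place: Feb 1, 2015 + 9 days = Feb 10, 2015.
The first rehearsal is held: Feb 2, 2015.
The dress rehearsal is held: Feb 2, 2015 + 5 days = Feb 7, 2015.
The run closes: Feb 7, 2015 + 70 days = Apr 18, 2015.
Comparing: opening night takes place on Feb 10, 2015 vs the run closes on Apr 18, 2015. Earlier: opening night takes place.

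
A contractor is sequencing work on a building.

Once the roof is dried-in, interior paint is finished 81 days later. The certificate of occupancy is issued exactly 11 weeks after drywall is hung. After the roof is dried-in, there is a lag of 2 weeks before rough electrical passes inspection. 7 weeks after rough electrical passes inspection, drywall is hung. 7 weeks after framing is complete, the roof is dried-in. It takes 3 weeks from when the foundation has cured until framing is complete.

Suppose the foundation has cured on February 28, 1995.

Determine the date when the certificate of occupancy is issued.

September 26, 1995

The foundation has cured: Feb 28, 1995.
Framing is complete: Feb 28, 1995 + 3 weeks = Mar 21, 1995.
The roof is dried-in: Mar 21, 1995 + 7 weeks = May 9, 1995.
Rough electrical passes inspection: May 9, 1995 + 2 weeks = May 23, 1995.
Drywall is hung: May 23, 1995 + 7 weeks = Jul 11, 1995.
The certificate of occupancy is issued: Jul 11, 1995 + 11 weeks = Sep 26, 1995.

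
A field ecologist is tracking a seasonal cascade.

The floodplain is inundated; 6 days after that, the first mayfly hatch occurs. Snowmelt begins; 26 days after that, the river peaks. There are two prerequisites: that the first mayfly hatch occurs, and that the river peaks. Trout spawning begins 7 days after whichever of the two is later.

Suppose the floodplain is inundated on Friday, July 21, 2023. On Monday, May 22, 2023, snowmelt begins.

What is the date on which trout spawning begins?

Thursday, August 3, 2023

The floodplain is inundated: Jul 21, 2023.
The first mayfly hatch occurs: Jul 21, 2023 + 6 days = Jul 27, 2023.
Snowmelt begins: May 22, 2023.
The river peaks: May 22, 2023 + 26 days = Jun 17, 2023.
Both prerequisites met — the first mayfly hatch occurs (Jul 27, 2023), the river peaks (Jun 17, 2023); the later is Jul 27, 2023.
Trout spawning begins: Jul 27, 2023 + 7 days = Aug 3, 2023.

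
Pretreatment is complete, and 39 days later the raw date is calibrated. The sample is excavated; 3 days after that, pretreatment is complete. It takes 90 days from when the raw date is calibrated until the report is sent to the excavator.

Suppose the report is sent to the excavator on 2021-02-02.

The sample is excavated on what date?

The report is sent to the excavator: Feb 2, 2021.
The raw date is calibrated: Feb 2, 2021 − 90 days = Nov 4, 2020.
Pretreatment is complete: Nov 4, 2020 − 39 days = Sep 26, 2020.
The sample is excavated: Sep 26, 2020 − 3 days = Sep 23, 2020.

2020-09-23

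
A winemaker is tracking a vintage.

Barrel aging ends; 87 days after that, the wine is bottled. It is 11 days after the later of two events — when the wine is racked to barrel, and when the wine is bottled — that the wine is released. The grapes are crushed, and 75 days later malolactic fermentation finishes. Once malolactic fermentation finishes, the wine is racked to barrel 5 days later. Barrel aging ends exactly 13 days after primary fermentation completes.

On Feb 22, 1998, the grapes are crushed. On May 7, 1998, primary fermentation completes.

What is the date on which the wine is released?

The grapes are crushed: Feb 22, 1998.
Malolactic fermentation finishes: Feb 22, 1998 + 75 days = May 8, 1998.
The wine is racked to barrel: May 8, 1998 + 5 days = May 13, 1998.
Primary fermentation completes: May 7, 1998.
Barrel aging ends: May 7, 1998 + 13 days = May 20, 1998.
The wine is bottled: May 20, 1998 + 87 days = Aug 15, 1998.
Both prerequisites met — the wine is racked to barrel (May 13, 1998), the wine is bottled (Aug 15, 1998); the later is Aug 15, 1998.
The wine is released: Aug 15, 1998 + 11 days = Aug 26, 1998.

Aug 26, 1998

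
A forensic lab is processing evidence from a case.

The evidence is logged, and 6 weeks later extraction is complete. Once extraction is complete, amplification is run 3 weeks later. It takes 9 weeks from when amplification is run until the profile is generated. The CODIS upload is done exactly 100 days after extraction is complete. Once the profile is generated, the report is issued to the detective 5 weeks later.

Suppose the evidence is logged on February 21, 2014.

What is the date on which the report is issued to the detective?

The evidence is logged: Feb 21, 2014.
Extraction is complete: Feb 21, 2014 + 6 weeks = Apr 4, 2014.
Amplification is run: Apr 4, 2014 + 3 weeks = Apr 25, 2014.
The profile is generated: Apr 25, 2014 + 9 weeks = Jun 27, 2014.
The report is issued to the detective: Jun 27, 2014 + 5 weeks = Aug 1, 2014.

August 1, 2014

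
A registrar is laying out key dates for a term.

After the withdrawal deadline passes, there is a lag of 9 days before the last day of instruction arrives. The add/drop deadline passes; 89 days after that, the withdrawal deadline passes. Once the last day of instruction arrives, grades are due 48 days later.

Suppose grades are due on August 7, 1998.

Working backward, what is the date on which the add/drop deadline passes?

March 14, 1998

Grades are due: Aug 7, 1998.
The last day of instruction arrives: Aug 7, 1998 − 48 days = Jun 20, 1998.
The withdrawal deadline passes: Jun 20, 1998 − 9 days = Jun 11, 1998.
The add/drop deadline passes: Jun 11, 1998 − 89 days = Mar 14, 1998.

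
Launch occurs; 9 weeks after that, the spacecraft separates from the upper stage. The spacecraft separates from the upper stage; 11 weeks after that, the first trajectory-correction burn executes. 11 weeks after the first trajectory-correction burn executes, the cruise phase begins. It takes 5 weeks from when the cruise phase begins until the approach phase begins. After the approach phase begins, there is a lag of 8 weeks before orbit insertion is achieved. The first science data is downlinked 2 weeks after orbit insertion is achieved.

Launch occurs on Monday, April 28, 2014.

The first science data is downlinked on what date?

Launch occurs: Apr 28, 2014.
The spacecraft separates from the upper stage: Apr 28, 2014 + 9 weeks = Jun 30, 2014.
The first trajectory-correction burn executes: Jun 30, 2014 + 11 weeks = Sep 15, 2014.
The cruise phase begins: Sep 15, 2014 + 11 weeks = Dec 1, 2014.
The approach phase begins: Dec 1, 2014 + 5 weeks = Jan 5, 2015.
Orbit insertion is achieved: Jan 5, 2015 + 8 weeks = Mar 2, 2015.
The first science data is downlinked: Mar 2, 2015 + 2 weeks = Mar 16, 2015.

Monday, March 16, 2015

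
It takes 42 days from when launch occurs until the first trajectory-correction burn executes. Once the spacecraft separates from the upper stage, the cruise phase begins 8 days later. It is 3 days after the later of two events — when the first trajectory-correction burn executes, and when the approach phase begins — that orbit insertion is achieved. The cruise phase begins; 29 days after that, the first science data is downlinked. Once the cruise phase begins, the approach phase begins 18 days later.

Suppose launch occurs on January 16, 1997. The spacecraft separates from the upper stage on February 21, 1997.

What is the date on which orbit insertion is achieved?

March 22, 1997

Launch occurs: Jan 16, 1997.
The first trajectory-correction burn executes: Jan 16, 1997 + 42 days = Feb 27, 1997.
The spacecraft separates from the upper stage: Feb 21, 1997.
The cruise phase begins: Feb 21, 1997 + 8 days = Mar 1, 1997.
The approach phase begins: Mar 1, 1997 + 18 days = Mar 19, 1997.
Both prerequisites met — the first trajectory-correction burn executes (Feb 27, 1997), the approach phase begins (Mar 19, 1997); the later is Mar 19, 1997.
Orbit insertion is achieved: Mar 19, 1997 + 3 days = Mar 22, 1997.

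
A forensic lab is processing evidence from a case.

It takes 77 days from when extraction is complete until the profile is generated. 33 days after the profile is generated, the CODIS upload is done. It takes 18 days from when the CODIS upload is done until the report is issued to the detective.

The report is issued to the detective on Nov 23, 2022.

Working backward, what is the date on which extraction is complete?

Jul 18, 2022

The report is issued to the detective: Nov 23, 2022.
The CODIS upload is done: Nov 23, 2022 − 18 days = Nov 5, 2022.
The profile is generated: Nov 5, 2022 − 33 days = Oct 3, 2022.
Extraction is complete: Oct 3, 2022 − 77 days = Jul 18, 2022.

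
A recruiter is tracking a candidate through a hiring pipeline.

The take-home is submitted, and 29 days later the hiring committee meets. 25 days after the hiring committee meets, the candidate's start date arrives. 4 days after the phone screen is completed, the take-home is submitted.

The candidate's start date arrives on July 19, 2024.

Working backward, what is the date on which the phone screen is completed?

The candidate's start date arrives: Jul 19, 2024.
The hiring committee meets: Jul 19, 2024 − 25 days = Jun 24, 2024.
The take-home is submitted: Jun 24, 2024 − 29 days = May 26, 2024.
The phone screen is completed: May 26, 2024 − 4 days = May 22, 2024.

May 22, 2024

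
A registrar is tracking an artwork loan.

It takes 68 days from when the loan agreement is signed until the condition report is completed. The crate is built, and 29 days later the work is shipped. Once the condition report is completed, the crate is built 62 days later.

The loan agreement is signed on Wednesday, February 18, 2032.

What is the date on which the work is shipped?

The loan agreement is signed: Feb 18, 2032.
The condition report is completed: Feb 18, 2032 + 68 days = Apr 26, 2032.
The crate is built: Apr 26, 2032 + 62 days = Jun 27, 2032.
The work is shipped: Jun 27, 2032 + 29 days = Jul 26, 2032.

Monday, July 26, 2032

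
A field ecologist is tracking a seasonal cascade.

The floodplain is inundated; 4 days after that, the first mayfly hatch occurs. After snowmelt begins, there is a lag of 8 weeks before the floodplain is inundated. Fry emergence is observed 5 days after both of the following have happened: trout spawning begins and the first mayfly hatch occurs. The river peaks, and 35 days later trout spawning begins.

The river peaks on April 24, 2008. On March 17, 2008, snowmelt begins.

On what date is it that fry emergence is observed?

June 3, 2008

The river peaks: Apr 24, 2008.
Trout spawning begins: Apr 24, 2008 + 35 days = May 29, 2008.
Snowmelt begins: Mar 17, 2008.
The floodplain is inundated: Mar 17, 2008 + 8 weeks = May 12, 2008.
The first mayfly hatch occurs: May 12, 2008 + 4 days = May 16, 2008.
Both prerequisites met — trout spawning begins (May 29, 2008), the first mayfly hatch occurs (May 16, 2008); the later is May 29, 2008.
Fry emergence is observed: May 29, 2008 + 5 days = Jun 3, 2008.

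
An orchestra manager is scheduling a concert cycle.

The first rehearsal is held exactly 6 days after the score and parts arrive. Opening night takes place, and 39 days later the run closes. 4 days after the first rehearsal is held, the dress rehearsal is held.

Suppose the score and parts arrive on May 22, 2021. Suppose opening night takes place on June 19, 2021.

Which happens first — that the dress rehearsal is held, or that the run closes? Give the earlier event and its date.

The dress rehearsal is held — June 1, 2021

The score and parts arrive: May 22, 2021.
The first rehearsal is held: May 22, 2021 + 6 days = May 28, 2021.
The dress rehearsal is held: May 28, 2021 + 4 days = Jun 1, 2021.
Opening night takes place: Jun 19, 2021.
The run closes: Jun 19, 2021 + 39 days = Jul 28, 2021.
Comparing: the dress rehearsal is held on Jun 1, 2021 vs the run closes on Jul 28, 2021. Earlier: the dress rehearsal is held.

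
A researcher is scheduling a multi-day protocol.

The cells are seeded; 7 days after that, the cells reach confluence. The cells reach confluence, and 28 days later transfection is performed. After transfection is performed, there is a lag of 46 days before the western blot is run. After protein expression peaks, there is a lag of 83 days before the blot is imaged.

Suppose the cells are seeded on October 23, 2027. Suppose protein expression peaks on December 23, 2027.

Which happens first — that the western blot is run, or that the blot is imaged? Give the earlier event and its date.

The western blot is run — January 12, 2028

The cells are seeded: Oct 23, 2027.
The cells reach confluence: Oct 23, 2027 + 7 days = Oct 30, 2027.
Transfection is performed: Oct 30, 2027 + 28 days = Nov 27, 2027.
The western blot is run: Nov 27, 2027 + 46 days = Jan 12, 2028.
Protein expression peaks: Dec 23, 2027.
The blot is imaged: Dec 23, 2027 + 83 days = Mar 15, 2028.
Comparing: the western blot is run on Jan 12, 2028 vs the blot is imaged on Mar 15, 2028. Earlier: the western blot is run.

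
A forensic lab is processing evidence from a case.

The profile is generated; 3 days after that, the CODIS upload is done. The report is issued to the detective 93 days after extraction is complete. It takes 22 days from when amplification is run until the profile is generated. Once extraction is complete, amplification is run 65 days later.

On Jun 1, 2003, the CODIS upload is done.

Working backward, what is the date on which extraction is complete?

The CODIS upload is done: Jun 1, 2003.
The profile is generated: Jun 1, 2003 − 3 days = May 29, 2003.
Amplification is run: May 29, 2003 − 22 days = May 7, 2003.
Extraction is complete: May 7, 2003 − 65 days = Mar 3, 2003.

Mar 3, 2003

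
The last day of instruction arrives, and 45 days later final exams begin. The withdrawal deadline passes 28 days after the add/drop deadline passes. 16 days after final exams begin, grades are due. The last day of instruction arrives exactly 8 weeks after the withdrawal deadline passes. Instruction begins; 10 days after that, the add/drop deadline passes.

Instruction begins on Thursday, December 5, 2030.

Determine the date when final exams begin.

Instruction begins: Dec 5, 2030.
The add/drop deadline passes: Dec 5, 2030 + 10 days = Dec 15, 2030.
The withdrawal deadline passes: Dec 15, 2030 + 28 days = Jan 12, 2031.
The last day of instruction arrives: Jan 12, 2031 + 8 weeks = Mar 9, 2031.
Final exams begin: Mar 9, 2031 + 45 days = Apr 23, 2031.

Wednesday, April 23, 2031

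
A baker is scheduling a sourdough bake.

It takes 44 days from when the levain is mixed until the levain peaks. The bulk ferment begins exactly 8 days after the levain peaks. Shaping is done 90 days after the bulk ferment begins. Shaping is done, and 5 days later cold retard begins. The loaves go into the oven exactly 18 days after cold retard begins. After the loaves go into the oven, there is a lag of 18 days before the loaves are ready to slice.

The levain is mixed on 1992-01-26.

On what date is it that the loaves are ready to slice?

The levain is mixed: Jan 26, 1992.
The levain peaks: Jan 26, 1992 + 44 days = Mar 10, 1992.
The bulk ferment begins: Mar 10, 1992 + 8 days = Mar 18, 1992.
Shaping is done: Mar 18, 1992 + 90 days = Jun 16, 1992.
Cold retard begins: Jun 16, 1992 + 5 days = Jun 21, 1992.
The loaves go into the oven: Jun 21, 1992 + 18 days = Jul 9, 1992.
The loaves are ready to slice: Jul 9, 1992 + 18 days = Jul 27, 1992.

1992-07-27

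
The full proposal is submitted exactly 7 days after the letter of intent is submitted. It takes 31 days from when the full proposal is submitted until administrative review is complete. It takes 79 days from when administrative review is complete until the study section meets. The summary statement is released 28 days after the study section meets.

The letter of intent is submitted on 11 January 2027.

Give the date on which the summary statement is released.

5 June 2027

The letter of intent is submitted: Jan 11, 2027.
The full proposal is submitted: Jan 11, 2027 + 7 days = Jan 18, 2027.
Administrative review is complete: Jan 18, 2027 + 31 days = Feb 18, 2027.
The study section meets: Feb 18, 2027 + 79 days = May 8, 2027.
The summary statement is released: May 8, 2027 + 28 days = Jun 5, 2027.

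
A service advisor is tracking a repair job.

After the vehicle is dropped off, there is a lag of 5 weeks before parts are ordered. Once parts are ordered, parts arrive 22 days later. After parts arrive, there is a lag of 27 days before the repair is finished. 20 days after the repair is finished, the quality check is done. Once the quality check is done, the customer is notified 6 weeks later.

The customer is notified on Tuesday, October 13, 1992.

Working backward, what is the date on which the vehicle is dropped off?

The customer is notified: Oct 13, 1992.
The quality check is done: Oct 13, 1992 − 6 weeks = Sep 1, 1992.
The repair is finished: Sep 1, 1992 − 20 days = Aug 12, 1992.
Parts arrive: Aug 12, 1992 − 27 days = Jul 16, 1992.
Parts are ordered: Jul 16, 1992 − 22 days = Jun 24, 1992.
The vehicle is dropped off: Jun 24, 1992 − 5 weeks = May 20, 1992.

Wednesday, May 20, 1992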